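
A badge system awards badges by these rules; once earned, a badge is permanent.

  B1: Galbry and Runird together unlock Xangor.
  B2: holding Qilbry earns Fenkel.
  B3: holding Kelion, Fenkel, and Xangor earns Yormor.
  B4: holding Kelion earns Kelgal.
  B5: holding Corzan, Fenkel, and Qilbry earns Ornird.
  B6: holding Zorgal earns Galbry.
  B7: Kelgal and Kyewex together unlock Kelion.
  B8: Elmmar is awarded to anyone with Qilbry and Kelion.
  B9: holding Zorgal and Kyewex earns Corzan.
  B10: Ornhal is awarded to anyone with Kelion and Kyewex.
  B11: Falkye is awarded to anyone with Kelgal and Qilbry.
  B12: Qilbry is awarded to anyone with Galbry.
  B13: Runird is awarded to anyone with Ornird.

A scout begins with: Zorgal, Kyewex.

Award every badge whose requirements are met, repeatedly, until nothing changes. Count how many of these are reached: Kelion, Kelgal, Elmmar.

0

Kelion would need Kelgal and Kyewex (B7), but Kelgal is never earned.
Kelgal would need Kelion (B4), but Kelion is never earned.
Elmmar would need Qilbry and Kelion (B8), but Kelion is never earned.
None of the 3 are reached.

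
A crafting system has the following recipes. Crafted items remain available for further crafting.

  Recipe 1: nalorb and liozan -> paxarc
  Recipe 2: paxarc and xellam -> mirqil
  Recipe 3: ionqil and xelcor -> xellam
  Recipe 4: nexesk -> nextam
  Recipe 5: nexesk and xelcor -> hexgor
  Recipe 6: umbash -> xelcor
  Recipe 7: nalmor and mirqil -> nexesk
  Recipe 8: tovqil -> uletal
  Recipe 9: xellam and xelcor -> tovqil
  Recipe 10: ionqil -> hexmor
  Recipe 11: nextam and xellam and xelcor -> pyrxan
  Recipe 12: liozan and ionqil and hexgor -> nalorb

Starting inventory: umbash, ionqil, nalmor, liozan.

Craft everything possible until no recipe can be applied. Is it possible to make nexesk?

No

nexesk would need nalmor and mirqil (Recipe 7), but mirqil is never obtained.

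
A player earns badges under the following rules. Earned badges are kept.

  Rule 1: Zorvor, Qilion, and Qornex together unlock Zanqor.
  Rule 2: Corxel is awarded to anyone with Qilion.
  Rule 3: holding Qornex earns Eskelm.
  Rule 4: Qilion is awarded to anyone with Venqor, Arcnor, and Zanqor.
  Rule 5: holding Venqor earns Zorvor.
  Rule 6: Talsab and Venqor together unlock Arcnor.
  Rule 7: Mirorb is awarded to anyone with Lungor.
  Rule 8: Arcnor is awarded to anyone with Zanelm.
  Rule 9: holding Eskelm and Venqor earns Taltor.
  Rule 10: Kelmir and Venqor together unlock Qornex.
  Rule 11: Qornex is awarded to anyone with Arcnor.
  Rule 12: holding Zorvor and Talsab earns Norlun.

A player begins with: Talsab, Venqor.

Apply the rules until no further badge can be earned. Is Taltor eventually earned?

With Talsab and Venqor, Arcnor is earned (Rule 6).
With Arcnor, Qornex is earned (Rule 11).
With Qornex, Eskelm is earned (Rule 3).
With Eskelm and Venqor, Taltor is earned (Rule 9).

Yes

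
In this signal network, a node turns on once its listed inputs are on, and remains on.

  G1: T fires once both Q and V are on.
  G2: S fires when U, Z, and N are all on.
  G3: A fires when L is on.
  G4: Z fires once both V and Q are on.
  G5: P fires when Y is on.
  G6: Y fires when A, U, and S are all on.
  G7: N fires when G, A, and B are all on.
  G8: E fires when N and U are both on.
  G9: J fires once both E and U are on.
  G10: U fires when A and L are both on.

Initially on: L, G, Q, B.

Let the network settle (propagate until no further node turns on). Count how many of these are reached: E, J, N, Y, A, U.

G3: L on → A on.
G7: G, A, and B on → N on.
A and L are on, so U fires (G10).
N and U are on, so E fires (G8).
E and U are on, so J fires (G9).
E: reached.
J: reached.
N: reached.
Y would need A, U, and S (G6), but S never turns on.
A: reached.
U: reached.
Reached: E, J, N, A, and U — 5 of the 6.

5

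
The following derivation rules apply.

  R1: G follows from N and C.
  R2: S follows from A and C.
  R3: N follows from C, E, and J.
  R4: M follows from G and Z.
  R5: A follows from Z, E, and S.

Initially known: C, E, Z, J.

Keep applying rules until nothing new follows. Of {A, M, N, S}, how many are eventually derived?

2

C, E, and J hold, so N follows (R3).
N and C hold, so G follows (R1).
G and Z hold, so M follows (R4).
A would need Z, E, and S (R5), but S is never established.
M: reached.
N: reached.
S would need A and C (R2), but A is never established.
Reached: M and N — 2 of the 4.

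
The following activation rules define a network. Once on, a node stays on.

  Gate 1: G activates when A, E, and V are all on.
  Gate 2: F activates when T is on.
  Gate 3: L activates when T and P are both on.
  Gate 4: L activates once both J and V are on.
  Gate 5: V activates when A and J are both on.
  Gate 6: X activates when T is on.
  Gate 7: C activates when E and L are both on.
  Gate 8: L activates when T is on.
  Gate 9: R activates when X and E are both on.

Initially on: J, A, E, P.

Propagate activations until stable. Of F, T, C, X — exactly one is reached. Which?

C

Gate 5: A and J on → V on.
Gate 4: J and V on → L on.
Gate 7: E and L on → C on.
F would need T (Gate 2), but T never turns on. X would need T (Gate 6), but T never turns on. No rule produces T, and it is not given.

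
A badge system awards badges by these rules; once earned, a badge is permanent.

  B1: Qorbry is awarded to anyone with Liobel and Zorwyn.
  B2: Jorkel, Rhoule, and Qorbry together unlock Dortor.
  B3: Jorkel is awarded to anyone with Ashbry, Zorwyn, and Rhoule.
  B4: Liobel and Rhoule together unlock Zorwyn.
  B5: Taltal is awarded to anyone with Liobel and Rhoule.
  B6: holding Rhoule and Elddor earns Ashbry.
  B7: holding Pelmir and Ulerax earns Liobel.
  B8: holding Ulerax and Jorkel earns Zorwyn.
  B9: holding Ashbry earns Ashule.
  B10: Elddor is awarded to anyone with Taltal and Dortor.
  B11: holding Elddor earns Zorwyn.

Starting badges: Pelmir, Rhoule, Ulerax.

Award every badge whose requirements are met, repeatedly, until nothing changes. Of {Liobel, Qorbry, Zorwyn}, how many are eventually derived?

With Pelmir and Ulerax, Liobel is earned (B7).
With Liobel and Rhoule, Zorwyn is earned (B4).
With Liobel and Zorwyn, Qorbry is earned (B1).
Liobel: reached.
Qorbry: reached.
Zorwyn: reached.
All 3 are reached.

3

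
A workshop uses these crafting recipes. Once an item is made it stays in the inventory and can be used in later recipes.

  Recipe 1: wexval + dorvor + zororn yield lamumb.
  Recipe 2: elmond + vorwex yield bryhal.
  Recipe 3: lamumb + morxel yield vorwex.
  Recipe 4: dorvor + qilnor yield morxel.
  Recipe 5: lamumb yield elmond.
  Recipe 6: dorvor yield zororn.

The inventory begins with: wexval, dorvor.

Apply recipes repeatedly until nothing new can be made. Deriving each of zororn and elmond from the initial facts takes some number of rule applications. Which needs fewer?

zororn

zororn: Using Recipe 6, dorvor makes zororn. [1 rule application]
elmond: dorvor → zororn (Recipe 6). wexval + dorvor + zororn → lamumb (Recipe 1). lamumb → elmond (Recipe 5). [3 rule applications]
zororn needs fewer.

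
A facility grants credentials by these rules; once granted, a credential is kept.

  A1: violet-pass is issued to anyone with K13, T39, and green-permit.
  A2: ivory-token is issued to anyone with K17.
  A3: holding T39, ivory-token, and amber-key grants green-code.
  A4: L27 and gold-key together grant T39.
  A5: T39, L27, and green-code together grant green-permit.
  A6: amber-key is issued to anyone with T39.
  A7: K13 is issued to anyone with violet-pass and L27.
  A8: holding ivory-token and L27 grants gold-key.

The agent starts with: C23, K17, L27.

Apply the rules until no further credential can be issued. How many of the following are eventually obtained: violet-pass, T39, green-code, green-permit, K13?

Holding K17 grants ivory-token (A2).
Holding ivory-token and L27 grants gold-key (A8).
Holding L27 and gold-key grants T39 (A4).
Holding T39 grants amber-key (A6).
Holding T39, ivory-token, and amber-key grants green-code (A3).
Holding T39, L27, and green-code grants green-permit (A5).
violet-pass would need K13, T39, and green-permit (A1), but K13 is never granted.
T39: reached.
green-code: reached.
green-permit: reached.
K13 would need violet-pass and L27 (A7), but violet-pass is never granted.
Reached: T39, green-code, and green-permit — 3 of the 5.

3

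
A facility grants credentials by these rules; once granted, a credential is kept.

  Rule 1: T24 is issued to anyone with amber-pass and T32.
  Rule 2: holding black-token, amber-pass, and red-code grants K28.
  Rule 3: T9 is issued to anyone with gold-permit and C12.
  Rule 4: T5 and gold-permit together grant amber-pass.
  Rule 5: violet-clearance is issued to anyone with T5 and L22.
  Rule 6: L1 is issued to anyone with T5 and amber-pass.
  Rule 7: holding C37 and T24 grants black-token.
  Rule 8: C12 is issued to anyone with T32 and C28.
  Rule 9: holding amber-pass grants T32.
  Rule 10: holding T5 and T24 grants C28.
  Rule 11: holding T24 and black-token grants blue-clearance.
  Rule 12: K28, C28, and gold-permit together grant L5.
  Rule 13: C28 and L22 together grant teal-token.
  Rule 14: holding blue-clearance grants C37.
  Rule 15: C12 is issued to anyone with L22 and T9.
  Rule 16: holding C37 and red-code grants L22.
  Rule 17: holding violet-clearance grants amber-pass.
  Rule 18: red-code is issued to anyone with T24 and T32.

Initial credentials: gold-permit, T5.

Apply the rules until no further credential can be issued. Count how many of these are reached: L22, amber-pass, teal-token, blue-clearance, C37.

Holding T5 and gold-permit grants amber-pass (Rule 4).
L22 would need C37 and red-code (Rule 16), but C37 is never granted.
amber-pass: reached.
teal-token would need C28 and L22 (Rule 13), but L22 is never granted.
blue-clearance would need T24 and black-token (Rule 11), but black-token is never granted.
C37 would need blue-clearance (Rule 14), but blue-clearance is never granted.
Reached: amber-pass — 1 of the 5.

1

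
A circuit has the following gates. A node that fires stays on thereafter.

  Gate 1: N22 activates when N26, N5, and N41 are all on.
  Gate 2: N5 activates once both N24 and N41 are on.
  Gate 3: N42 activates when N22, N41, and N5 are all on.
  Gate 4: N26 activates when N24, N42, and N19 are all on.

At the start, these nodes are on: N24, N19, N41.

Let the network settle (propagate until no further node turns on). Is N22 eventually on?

No

N22 would need N26, N5, and N41 (Gate 1), but N26 never turns on.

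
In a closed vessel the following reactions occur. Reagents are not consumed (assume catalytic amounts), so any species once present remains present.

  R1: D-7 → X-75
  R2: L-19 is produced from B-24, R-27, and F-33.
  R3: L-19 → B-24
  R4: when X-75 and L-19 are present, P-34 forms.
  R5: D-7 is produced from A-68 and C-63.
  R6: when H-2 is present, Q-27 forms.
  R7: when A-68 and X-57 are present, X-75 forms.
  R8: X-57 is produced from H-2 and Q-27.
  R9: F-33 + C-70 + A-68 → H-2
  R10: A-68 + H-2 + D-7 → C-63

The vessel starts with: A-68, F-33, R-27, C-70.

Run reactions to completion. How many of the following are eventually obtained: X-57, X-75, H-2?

F-33, C-70, and A-68 present → H-2 forms (R9).
H-2 present → Q-27 forms (R6).
H-2 and Q-27 present → X-57 forms (R8).
A-68 and X-57 present → X-75 forms (R7).
X-57: reached.
X-75: reached.
H-2: reached.
All 3 are reached.

3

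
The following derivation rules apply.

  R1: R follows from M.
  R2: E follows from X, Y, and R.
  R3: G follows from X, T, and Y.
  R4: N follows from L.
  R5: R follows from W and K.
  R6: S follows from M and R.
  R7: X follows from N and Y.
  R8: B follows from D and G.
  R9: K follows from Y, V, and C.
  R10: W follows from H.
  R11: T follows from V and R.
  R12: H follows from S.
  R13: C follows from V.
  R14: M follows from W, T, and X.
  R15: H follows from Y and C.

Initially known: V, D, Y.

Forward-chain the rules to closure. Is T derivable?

V holds, so C follows (R13).
From Y, V, and C, R9 gives K.
Y and C hold, so H follows (R15).
H holds, so W follows (R10).
W and K hold, so R follows (R5).
V and R hold, so T follows (R11).

Yes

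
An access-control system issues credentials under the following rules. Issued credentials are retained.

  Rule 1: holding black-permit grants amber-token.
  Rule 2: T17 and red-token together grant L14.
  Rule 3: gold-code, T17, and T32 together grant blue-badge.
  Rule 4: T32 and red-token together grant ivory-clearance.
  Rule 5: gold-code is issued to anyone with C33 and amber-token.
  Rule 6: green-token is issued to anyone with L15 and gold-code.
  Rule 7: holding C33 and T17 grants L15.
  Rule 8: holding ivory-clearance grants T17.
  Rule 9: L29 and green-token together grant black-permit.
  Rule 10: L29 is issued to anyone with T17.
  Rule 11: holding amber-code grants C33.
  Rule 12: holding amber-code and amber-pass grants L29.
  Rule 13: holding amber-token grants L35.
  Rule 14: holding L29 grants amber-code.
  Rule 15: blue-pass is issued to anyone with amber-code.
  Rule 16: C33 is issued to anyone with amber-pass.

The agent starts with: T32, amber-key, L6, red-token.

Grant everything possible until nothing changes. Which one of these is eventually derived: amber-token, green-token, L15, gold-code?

Holding T32 and red-token grants ivory-clearance (Rule 4).
Holding ivory-clearance grants T17 (Rule 8).
Holding T17 grants L29 (Rule 10).
Holding L29 grants amber-code (Rule 14).
Holding amber-code grants C33 (Rule 11).
Holding C33 and T17 grants L15 (Rule 7).
gold-code would need C33 and amber-token (Rule 5), but amber-token is never granted. amber-token would need black-permit (Rule 1), but black-permit is never granted. green-token would need L15 and gold-code (Rule 6), but gold-code is never granted.

L15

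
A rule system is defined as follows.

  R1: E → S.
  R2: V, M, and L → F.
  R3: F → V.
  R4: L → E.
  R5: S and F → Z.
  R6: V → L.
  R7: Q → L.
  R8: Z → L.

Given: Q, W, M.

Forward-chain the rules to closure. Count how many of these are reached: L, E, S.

3

From Q, R7 gives L.
From L, R4 gives E.
From E, R1 gives S.
L: reached.
E: reached.
S: reached.
All 3 are reached.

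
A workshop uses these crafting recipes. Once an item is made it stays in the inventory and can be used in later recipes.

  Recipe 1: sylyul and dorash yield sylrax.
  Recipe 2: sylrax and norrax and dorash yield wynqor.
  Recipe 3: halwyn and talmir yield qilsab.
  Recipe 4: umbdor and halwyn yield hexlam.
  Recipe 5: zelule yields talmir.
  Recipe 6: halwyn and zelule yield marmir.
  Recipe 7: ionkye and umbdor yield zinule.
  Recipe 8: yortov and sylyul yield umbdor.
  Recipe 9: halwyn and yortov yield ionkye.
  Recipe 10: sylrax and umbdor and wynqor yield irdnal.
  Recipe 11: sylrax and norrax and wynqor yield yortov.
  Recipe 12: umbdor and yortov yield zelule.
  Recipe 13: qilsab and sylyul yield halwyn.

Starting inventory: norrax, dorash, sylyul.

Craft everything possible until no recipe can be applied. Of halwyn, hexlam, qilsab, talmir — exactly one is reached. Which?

talmir

Using Recipe 1, sylyul and dorash make sylrax.
sylrax and norrax and dorash → wynqor (Recipe 2).
Using Recipe 11, sylrax, norrax, and wynqor make yortov.
Using Recipe 8, yortov and sylyul make umbdor.
Using Recipe 12, umbdor and yortov make zelule.
zelule → talmir (Recipe 5).
hexlam would need umbdor and halwyn (Recipe 4), but halwyn is never obtained. qilsab would need halwyn and talmir (Recipe 3), but halwyn is never obtained. halwyn would need qilsab and sylyul (Recipe 13), but qilsab is never obtained.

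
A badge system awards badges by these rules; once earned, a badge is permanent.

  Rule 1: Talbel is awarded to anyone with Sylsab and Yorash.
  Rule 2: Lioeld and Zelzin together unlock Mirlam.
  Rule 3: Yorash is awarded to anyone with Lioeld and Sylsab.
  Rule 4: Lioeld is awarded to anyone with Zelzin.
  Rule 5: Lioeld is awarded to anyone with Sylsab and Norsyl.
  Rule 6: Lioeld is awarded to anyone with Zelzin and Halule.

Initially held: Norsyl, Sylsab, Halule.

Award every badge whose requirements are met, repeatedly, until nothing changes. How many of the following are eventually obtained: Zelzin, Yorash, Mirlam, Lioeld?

With Sylsab and Norsyl, Lioeld is earned (Rule 5).
With Lioeld and Sylsab, Yorash is earned (Rule 3).
No rule produces Zelzin, and it is not given.
Yorash: reached.
Mirlam would need Lioeld and Zelzin (Rule 2), but Zelzin is never earned.
Lioeld: reached.
Reached: Yorash and Lioeld — 2 of the 4.

2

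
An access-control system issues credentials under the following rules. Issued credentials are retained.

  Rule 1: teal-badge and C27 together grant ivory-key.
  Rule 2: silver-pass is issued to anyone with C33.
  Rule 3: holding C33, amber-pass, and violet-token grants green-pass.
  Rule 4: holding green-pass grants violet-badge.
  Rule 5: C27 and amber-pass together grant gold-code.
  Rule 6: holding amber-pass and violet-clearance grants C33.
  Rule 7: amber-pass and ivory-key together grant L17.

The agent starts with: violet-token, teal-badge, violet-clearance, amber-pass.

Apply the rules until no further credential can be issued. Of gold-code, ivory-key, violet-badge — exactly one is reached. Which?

violet-badge

Holding amber-pass and violet-clearance grants C33 (Rule 6).
Holding C33, amber-pass, and violet-token grants green-pass (Rule 3).
Holding green-pass grants violet-badge (Rule 4).
ivory-key would need teal-badge and C27 (Rule 1), but C27 is never granted. gold-code would need C27 and amber-pass (Rule 5), but C27 is never granted.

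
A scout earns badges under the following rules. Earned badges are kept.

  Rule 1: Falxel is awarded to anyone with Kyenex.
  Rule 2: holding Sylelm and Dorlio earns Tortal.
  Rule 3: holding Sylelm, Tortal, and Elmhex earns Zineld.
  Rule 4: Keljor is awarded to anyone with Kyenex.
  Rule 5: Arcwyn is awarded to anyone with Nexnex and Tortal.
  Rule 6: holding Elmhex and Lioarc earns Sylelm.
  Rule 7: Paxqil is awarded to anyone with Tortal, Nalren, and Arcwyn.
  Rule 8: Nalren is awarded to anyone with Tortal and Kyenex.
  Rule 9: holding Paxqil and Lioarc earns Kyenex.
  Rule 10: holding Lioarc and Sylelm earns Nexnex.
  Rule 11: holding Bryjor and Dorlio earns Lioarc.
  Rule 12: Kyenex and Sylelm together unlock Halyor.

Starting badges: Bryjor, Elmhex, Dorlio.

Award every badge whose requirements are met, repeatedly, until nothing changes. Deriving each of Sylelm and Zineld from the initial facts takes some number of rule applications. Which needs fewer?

Sylelm: With Bryjor and Dorlio, Lioarc is earned (Rule 11). With Elmhex and Lioarc, Sylelm is earned (Rule 6). [2 rule applications]
Zineld: With Bryjor and Dorlio, Lioarc is earned (Rule 11). With Elmhex and Lioarc, Sylelm is earned (Rule 6). With Sylelm and Dorlio, Tortal is earned (Rule 2). With Sylelm, Tortal, and Elmhex, Zineld is earned (Rule 3). [4 rule applications]
Sylelm needs fewer.

Sylelm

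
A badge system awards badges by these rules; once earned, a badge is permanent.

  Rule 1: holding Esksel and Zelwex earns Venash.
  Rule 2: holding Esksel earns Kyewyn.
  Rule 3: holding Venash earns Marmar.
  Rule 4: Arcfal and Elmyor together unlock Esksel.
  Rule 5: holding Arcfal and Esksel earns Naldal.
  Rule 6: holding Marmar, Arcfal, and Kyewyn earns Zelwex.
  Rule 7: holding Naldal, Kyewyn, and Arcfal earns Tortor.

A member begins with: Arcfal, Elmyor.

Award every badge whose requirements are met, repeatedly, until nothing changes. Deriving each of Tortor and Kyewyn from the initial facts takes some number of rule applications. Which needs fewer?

Kyewyn

Kyewyn: With Arcfal and Elmyor, Esksel is earned (Rule 4). With Esksel, Kyewyn is earned (Rule 2). [2 rule applications]
Tortor: With Arcfal and Elmyor, Esksel is earned (Rule 4). With Arcfal and Esksel, Naldal is earned (Rule 5). With Esksel, Kyewyn is earned (Rule 2). With Naldal, Kyewyn, and Arcfal, Tortor is earned (Rule 7). [4 rule applications]
Kyewyn needs fewer.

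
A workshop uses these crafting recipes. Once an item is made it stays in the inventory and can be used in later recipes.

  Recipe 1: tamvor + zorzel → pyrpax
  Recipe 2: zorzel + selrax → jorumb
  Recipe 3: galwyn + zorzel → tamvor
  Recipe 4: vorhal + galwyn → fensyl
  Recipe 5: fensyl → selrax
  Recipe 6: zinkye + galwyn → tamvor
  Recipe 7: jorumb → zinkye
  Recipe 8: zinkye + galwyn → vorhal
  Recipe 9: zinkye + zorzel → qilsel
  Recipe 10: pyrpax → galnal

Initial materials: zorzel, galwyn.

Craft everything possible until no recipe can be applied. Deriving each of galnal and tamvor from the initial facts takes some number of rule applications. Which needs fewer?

tamvor

tamvor: galwyn + zorzel → tamvor (Recipe 3). [1 rule application]
galnal: galwyn + zorzel → tamvor (Recipe 3). tamvor + zorzel → pyrpax (Recipe 1). pyrpax → galnal (Recipe 10). [3 rule applications]
tamvor needs fewer.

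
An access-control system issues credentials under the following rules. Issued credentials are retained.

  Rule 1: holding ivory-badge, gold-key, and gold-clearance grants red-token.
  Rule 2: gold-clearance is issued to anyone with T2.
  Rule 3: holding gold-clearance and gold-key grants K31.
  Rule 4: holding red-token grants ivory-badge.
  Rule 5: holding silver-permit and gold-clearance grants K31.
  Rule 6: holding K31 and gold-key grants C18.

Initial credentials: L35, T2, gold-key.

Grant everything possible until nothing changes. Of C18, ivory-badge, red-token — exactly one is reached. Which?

C18

Holding T2 grants gold-clearance (Rule 2).
Holding gold-clearance and gold-key grants K31 (Rule 3).
Holding K31 and gold-key grants C18 (Rule 6).
ivory-badge would need red-token (Rule 4), but red-token is never granted. red-token would need ivory-badge, gold-key, and gold-clearance (Rule 1), but ivory-badge is never granted.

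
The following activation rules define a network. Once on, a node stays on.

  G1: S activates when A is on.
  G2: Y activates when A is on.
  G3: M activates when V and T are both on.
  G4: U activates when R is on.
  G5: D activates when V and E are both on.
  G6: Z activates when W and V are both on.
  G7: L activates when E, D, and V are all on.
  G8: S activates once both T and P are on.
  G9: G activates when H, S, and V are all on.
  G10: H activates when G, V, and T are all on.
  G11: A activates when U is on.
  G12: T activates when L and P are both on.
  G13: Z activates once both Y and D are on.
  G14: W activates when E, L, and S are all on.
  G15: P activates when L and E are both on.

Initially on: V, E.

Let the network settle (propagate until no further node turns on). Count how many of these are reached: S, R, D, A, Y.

2

V and E are on, so D activates (G5).
G7: E, D, and V on → L on.
L and E are on, so P activates (G15).
G12: L and P on → T on.
T and P are on, so S activates (G8).
S: reached.
No rule produces R, and it is not given.
D: reached.
A would need U (G11), but U never turns on.
Y would need A (G2), but A never turns on.
Reached: S and D — 2 of the 5.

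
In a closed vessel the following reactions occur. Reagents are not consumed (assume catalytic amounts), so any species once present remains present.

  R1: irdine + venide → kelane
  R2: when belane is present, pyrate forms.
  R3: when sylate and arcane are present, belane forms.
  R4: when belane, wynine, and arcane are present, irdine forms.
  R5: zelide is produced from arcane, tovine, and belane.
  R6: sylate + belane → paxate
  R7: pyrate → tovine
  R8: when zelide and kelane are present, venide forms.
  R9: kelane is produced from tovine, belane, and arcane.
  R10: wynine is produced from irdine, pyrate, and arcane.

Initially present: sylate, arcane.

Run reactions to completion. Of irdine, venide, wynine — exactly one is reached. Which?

sylate and arcane present → belane forms (R3).
belane present → pyrate forms (R2).
pyrate present → tovine forms (R7).
tovine, belane, and arcane present → kelane forms (R9).
arcane, tovine, and belane present → zelide forms (R5).
zelide and kelane present → venide forms (R8).
wynine would need irdine, pyrate, and arcane (R10), but irdine never forms. irdine would need belane, wynine, and arcane (R4), but wynine never forms.

venide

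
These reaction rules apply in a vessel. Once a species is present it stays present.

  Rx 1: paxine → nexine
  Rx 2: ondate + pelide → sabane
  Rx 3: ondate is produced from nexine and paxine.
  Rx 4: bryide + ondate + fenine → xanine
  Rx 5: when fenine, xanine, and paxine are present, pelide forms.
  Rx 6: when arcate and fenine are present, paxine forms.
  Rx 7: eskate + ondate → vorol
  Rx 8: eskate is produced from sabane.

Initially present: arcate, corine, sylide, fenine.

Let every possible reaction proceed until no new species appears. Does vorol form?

vorol would need eskate and ondate (Rx 7), but eskate never forms.

No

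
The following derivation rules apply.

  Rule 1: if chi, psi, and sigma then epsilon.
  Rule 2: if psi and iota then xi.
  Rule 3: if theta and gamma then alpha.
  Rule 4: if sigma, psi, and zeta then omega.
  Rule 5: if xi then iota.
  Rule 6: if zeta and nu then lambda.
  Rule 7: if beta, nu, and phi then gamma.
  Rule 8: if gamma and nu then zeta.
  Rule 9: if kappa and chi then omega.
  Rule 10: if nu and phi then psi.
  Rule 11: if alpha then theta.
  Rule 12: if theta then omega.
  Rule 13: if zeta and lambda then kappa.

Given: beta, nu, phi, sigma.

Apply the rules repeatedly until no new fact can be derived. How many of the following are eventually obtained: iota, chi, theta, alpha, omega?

1

beta, nu, and phi hold, so gamma follows (Rule 7).
nu and phi hold, so psi follows (Rule 10).
From gamma and nu, Rule 8 gives zeta.
sigma, psi, and zeta hold, so omega follows (Rule 4).
iota would need xi (Rule 5), but xi is never established.
No rule produces chi, and it is not given.
theta would need alpha (Rule 11), but alpha is never established.
alpha would need theta and gamma (Rule 3), but theta is never established.
omega: reached.
Reached: omega — 1 of the 5.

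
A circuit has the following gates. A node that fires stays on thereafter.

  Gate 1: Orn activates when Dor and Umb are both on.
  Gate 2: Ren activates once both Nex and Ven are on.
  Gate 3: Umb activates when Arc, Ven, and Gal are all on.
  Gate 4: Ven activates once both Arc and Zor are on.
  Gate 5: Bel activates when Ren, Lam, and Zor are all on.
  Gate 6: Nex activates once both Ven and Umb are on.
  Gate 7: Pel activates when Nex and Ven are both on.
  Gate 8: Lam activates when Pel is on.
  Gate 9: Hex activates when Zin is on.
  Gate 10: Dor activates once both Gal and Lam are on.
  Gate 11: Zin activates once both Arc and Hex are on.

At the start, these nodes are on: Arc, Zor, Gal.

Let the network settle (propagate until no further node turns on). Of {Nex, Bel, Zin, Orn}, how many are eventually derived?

Arc and Zor are on, so Ven activates (Gate 4).
Gate 3: Arc, Ven, and Gal on → Umb on.
Gate 6: Ven and Umb on → Nex on.
Gate 7: Nex and Ven on → Pel on.
Nex and Ven are on, so Ren activates (Gate 2).
Gate 8: Pel on → Lam on.
Gate 10: Gal and Lam on → Dor on.
Gate 5: Ren, Lam, and Zor on → Bel on.
Dor and Umb are on, so Orn activates (Gate 1).
Nex: reached.
Bel: reached.
Zin would need Arc and Hex (Gate 11), but Hex never turns on.
Orn: reached.
Reached: Nex, Bel, and Orn — 3 of the 4.

3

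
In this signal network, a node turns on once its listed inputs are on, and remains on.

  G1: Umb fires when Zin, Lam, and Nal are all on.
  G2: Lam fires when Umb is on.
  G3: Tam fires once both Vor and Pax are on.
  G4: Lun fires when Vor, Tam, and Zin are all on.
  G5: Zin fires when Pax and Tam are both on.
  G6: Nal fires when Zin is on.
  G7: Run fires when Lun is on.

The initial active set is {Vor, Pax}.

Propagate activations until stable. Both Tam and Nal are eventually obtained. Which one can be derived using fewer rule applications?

Tam: Vor and Pax are on, so Tam fires (G3). [1 rule application]
Nal: Vor and Pax are on, so Tam fires (G3). G5: Pax and Tam on → Zin on. Zin is on, so Nal fires (G6). [3 rule applications]
Tam needs fewer.

Tam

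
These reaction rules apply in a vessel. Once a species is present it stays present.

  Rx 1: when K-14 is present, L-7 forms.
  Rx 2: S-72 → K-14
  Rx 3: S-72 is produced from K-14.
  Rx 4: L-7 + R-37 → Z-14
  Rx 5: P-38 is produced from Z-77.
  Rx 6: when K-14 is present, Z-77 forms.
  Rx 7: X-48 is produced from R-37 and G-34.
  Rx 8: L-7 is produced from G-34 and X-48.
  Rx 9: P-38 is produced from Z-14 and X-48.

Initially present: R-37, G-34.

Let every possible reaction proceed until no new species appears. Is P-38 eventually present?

Yes

R-37 and G-34 present → X-48 forms (Rx 7).
G-34 and X-48 present → L-7 forms (Rx 8).
L-7 and R-37 present → Z-14 forms (Rx 4).
Z-14 and X-48 present → P-38 forms (Rx 9).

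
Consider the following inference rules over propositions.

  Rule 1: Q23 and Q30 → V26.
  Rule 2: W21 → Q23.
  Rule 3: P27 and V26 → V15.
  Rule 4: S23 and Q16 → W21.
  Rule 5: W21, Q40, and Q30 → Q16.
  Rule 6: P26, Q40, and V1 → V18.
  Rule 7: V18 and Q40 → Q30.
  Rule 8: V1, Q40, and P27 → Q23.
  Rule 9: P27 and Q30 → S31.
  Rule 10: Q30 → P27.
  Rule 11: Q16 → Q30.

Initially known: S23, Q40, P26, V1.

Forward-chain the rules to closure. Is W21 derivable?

No

W21 would need S23 and Q16 (Rule 4), but Q16 is never established.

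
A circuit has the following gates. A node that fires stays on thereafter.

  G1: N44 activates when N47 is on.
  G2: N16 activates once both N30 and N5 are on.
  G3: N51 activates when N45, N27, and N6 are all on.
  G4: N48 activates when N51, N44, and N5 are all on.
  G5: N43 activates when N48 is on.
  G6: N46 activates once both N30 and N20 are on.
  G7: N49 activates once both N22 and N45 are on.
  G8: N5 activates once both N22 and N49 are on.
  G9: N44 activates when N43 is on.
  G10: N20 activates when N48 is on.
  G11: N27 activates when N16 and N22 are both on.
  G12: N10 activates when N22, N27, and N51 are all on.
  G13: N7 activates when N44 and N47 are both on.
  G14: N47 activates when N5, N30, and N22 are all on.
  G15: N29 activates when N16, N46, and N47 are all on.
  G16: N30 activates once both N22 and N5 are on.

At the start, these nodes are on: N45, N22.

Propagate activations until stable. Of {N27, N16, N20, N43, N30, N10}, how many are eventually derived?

3

G7: N22 and N45 on → N49 on.
G8: N22 and N49 on → N5 on.
G16: N22 and N5 on → N30 on.
N30 and N5 are on, so N16 activates (G2).
G11: N16 and N22 on → N27 on.
N27: reached.
N16: reached.
N20 would need N48 (G10), but N48 never turns on.
N43 would need N48 (G5), but N48 never turns on.
N30: reached.
N10 would need N22, N27, and N51 (G12), but N51 never turns on.
Reached: N27, N16, and N30 — 3 of the 6.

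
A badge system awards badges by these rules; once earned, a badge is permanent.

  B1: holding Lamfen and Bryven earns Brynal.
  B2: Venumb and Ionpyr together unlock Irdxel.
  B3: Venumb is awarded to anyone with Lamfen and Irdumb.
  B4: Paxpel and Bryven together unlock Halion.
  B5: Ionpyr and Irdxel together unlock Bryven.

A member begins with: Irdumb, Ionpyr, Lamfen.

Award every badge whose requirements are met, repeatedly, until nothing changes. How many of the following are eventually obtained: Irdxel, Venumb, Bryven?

With Lamfen and Irdumb, Venumb is earned (B3).
With Venumb and Ionpyr, Irdxel is earned (B2).
With Ionpyr and Irdxel, Bryven is earned (B5).
Irdxel: reached.
Venumb: reached.
Bryven: reached.
All 3 are reached.

3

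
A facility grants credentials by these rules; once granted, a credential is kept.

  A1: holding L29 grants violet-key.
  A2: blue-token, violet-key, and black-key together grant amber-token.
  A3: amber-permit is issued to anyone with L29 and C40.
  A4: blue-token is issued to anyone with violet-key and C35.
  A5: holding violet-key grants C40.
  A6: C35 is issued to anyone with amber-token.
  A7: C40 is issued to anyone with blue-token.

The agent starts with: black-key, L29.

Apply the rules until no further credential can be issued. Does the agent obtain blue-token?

blue-token would need violet-key and C35 (A4), but C35 is never granted.

No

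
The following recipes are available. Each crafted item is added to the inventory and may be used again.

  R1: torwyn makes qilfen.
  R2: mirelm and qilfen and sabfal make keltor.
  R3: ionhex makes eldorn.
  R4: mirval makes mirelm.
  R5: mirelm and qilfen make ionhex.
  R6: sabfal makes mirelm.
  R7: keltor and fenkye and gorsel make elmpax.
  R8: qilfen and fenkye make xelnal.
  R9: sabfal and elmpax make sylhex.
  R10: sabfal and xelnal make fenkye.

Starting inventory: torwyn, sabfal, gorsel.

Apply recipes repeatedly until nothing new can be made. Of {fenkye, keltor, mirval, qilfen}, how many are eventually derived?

sabfal → mirelm (R6).
torwyn → qilfen (R1).
Using R2, mirelm, qilfen, and sabfal make keltor.
fenkye would need sabfal and xelnal (R10), but xelnal is never obtained.
keltor: reached.
No rule produces mirval, and it is not given.
qilfen: reached.
Reached: keltor and qilfen — 2 of the 4.

2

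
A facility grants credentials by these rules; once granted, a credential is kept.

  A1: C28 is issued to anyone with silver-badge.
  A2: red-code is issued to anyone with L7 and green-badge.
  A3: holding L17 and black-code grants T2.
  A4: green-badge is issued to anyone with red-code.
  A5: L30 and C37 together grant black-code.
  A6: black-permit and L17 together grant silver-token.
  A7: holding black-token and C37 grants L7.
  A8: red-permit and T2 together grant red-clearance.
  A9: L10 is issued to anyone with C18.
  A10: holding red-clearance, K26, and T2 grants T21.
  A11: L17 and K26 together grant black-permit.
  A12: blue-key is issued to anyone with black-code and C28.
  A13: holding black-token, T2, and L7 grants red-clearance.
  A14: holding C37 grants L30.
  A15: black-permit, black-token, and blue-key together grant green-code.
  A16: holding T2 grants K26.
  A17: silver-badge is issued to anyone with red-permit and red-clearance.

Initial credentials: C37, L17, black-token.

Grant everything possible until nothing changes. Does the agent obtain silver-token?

Holding C37 grants L30 (A14).
Holding L30 and C37 grants black-code (A5).
Holding L17 and black-code grants T2 (A3).
Holding T2 grants K26 (A16).
Holding L17 and K26 grants black-permit (A11).
Holding black-permit and L17 grants silver-token (A6).

Yes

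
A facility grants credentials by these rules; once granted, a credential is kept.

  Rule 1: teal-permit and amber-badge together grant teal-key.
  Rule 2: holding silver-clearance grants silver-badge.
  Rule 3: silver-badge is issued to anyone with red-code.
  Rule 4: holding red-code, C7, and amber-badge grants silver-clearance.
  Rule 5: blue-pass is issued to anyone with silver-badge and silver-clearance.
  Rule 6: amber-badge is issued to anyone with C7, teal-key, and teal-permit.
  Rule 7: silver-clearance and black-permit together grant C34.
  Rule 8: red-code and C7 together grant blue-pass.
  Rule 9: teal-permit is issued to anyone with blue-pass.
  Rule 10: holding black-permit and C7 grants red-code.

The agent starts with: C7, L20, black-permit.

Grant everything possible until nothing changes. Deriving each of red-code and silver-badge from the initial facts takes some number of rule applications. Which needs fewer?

red-code: Holding black-permit and C7 grants red-code (Rule 10). [1 rule application]
silver-badge: Holding black-permit and C7 grants red-code (Rule 10). Holding red-code grants silver-badge (Rule 3). [2 rule applications]
red-code needs fewer.

red-code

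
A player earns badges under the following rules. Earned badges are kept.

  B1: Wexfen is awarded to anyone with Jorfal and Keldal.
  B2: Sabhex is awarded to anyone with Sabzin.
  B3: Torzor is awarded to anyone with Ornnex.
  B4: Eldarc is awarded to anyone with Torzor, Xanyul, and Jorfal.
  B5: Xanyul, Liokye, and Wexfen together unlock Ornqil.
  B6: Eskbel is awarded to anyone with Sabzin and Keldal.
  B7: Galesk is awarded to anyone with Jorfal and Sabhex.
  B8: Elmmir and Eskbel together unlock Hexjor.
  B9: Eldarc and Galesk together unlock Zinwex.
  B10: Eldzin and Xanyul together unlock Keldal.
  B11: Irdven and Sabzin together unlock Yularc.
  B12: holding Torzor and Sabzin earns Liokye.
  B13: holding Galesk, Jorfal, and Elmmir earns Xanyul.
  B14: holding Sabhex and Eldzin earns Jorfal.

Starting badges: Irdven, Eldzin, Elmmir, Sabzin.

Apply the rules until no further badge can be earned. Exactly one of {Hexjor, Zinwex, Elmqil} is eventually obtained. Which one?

Hexjor

With Sabzin, Sabhex is earned (B2).
With Sabhex and Eldzin, Jorfal is earned (B14).
With Jorfal and Sabhex, Galesk is earned (B7).
With Galesk, Jorfal, and Elmmir, Xanyul is earned (B13).
With Eldzin and Xanyul, Keldal is earned (B10).
With Sabzin and Keldal, Eskbel is earned (B6).
With Elmmir and Eskbel, Hexjor is earned (B8).
No rule produces Elmqil, and it is not given. Zinwex would need Eldarc and Galesk (B9), but Eldarc is never earned.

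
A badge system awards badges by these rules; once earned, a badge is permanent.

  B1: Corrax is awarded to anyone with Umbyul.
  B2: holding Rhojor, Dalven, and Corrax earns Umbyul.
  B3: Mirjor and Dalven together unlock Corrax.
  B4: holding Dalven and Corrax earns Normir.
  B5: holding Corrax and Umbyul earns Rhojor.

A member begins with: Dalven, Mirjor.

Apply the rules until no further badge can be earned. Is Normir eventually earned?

Yes

With Mirjor and Dalven, Corrax is earned (B3).
With Dalven and Corrax, Normir is earned (B4).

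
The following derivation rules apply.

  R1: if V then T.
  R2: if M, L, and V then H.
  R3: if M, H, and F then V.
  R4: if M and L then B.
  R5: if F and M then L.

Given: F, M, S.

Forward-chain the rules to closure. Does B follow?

Yes

From F and M, R5 gives L.
M and L hold, so B follows (R4).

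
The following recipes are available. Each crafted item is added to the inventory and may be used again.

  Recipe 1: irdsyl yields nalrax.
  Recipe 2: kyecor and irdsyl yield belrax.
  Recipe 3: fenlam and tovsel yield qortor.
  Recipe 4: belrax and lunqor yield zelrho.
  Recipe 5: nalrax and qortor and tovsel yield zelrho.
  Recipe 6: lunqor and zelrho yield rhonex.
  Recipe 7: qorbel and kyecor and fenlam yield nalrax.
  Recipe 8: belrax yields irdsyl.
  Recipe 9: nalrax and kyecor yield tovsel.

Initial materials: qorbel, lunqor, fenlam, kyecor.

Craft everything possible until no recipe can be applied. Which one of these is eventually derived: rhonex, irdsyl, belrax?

qorbel and kyecor and fenlam → nalrax (Recipe 7).
Using Recipe 9, nalrax and kyecor make tovsel.
fenlam and tovsel → qortor (Recipe 3).
Using Recipe 5, nalrax, qortor, and tovsel make zelrho.
lunqor and zelrho → rhonex (Recipe 6).
irdsyl would need belrax (Recipe 8), but belrax is never obtained. belrax would need kyecor and irdsyl (Recipe 2), but irdsyl is never obtained.

rhonex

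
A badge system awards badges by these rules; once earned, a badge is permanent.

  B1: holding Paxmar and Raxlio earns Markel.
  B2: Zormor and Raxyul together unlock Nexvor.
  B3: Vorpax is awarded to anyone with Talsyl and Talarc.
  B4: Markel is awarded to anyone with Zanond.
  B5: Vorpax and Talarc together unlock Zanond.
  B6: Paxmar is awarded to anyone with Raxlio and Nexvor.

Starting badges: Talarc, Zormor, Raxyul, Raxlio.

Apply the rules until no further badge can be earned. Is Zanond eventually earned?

No

Zanond would need Vorpax and Talarc (B5), but Vorpax is never earned.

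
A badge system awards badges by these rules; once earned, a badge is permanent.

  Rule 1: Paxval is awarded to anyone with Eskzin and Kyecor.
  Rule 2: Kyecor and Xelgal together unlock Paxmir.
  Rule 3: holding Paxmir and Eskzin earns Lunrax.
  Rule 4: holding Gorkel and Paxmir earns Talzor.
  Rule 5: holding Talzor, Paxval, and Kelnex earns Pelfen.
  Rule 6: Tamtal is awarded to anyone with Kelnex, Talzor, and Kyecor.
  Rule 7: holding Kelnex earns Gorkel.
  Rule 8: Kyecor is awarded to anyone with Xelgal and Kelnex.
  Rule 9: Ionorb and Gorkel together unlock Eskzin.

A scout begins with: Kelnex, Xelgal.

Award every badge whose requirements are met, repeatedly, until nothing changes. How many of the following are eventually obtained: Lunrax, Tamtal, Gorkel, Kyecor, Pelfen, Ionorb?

With Xelgal and Kelnex, Kyecor is earned (Rule 8).
With Kelnex, Gorkel is earned (Rule 7).
With Kyecor and Xelgal, Paxmir is earned (Rule 2).
With Gorkel and Paxmir, Talzor is earned (Rule 4).
With Kelnex, Talzor, and Kyecor, Tamtal is earned (Rule 6).
Lunrax would need Paxmir and Eskzin (Rule 3), but Eskzin is never earned.
Tamtal: reached.
Gorkel: reached.
Kyecor: reached.
Pelfen would need Talzor, Paxval, and Kelnex (Rule 5), but Paxval is never earned.
No rule produces Ionorb, and it is not given.
Reached: Tamtal, Gorkel, and Kyecor — 3 of the 6.

3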